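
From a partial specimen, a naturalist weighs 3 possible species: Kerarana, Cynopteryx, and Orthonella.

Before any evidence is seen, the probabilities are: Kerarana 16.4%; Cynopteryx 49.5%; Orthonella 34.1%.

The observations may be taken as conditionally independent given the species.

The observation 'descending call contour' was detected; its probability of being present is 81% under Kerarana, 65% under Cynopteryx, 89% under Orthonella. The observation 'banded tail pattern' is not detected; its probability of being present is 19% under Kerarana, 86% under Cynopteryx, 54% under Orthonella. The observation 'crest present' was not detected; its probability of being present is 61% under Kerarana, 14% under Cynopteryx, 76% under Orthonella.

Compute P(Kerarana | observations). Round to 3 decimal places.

0.367

By Bayes' rule with conditional independence, the unnormalized weight for each hypothesis is prior × ∏ likelihoods (using 1 − P(present | H) for each absent observation):
  Kerarana: 0.164 × 0.81 × (1 − 0.19) × (1 − 0.61) = 0.041964
  Cynopteryx: 0.495 × 0.65 × (1 − 0.86) × (1 − 0.14) = 0.038739
  Orthonella: 0.341 × 0.89 × (1 − 0.54) × (1 − 0.76) = 0.033505
The unnormalized weights sum to 0.11421.
P(Kerarana | evidence) = 0.041964 / 0.11421 ≈ 0.367.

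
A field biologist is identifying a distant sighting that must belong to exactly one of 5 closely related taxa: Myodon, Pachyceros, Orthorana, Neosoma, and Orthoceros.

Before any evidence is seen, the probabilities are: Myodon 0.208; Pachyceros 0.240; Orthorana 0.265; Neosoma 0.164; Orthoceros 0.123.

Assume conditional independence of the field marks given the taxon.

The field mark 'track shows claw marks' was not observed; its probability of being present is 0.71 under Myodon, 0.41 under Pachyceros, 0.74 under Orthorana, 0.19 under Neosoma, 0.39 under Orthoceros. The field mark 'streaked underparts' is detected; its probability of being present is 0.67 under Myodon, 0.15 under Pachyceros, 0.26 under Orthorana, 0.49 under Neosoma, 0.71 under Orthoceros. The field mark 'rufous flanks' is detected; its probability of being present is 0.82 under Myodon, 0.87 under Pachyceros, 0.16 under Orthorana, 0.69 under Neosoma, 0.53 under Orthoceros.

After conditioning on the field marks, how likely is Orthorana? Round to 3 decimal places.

For each hypothesis, the unnormalized posterior weight is prior × product of the field mark likelihoods (using 1 − P(present | H) for each absent field mark):
  Myodon: 0.208 × (1 − 0.71) × 0.67 × 0.82 = 0.03314
  Pachyceros: 0.240 × (1 − 0.41) × 0.15 × 0.87 = 0.018479
  Orthorana: 0.265 × (1 − 0.74) × 0.26 × 0.16 = 0.0028662
  Neosoma: 0.164 × (1 − 0.19) × 0.49 × 0.69 = 0.044913
  Orthoceros: 0.123 × (1 − 0.39) × 0.71 × 0.53 = 0.028234
Marginal likelihood of the evidence = 0.12763.
P(Orthorana | evidence) = 0.0028662 / 0.12763 ≈ 0.022.

0.022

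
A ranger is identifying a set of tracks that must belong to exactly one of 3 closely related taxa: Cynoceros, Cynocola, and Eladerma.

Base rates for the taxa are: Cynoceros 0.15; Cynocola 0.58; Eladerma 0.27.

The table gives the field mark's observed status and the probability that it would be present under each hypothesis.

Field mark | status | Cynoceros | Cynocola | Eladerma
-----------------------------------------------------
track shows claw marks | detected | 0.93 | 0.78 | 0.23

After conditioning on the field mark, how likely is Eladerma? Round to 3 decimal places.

For each hypothesis, the unnormalized posterior weight is prior × likelihood:
  Cynoceros: 0.15 × 0.93 = 0.1395
  Cynocola: 0.58 × 0.78 = 0.4524
  Eladerma: 0.27 × 0.23 = 0.0621
Marginal likelihood of the evidence = 0.654.
P(Eladerma | evidence) = 0.0621 / 0.654 ≈ 0.095.

0.095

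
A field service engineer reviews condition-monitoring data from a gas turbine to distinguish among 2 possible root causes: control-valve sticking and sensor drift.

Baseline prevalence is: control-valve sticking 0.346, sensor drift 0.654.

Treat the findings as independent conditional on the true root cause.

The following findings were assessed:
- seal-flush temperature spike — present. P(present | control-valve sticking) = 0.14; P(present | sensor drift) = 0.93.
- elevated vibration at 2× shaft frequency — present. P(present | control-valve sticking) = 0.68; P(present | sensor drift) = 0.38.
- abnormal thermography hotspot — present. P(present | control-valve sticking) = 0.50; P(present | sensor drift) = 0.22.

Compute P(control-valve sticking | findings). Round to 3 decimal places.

0.245

Multiply each prior by the joint likelihood of the evidence pattern:
  control-valve sticking: 0.346 × 0.14 × 0.68 × 0.50 = 0.01647
  sensor drift: 0.654 × 0.93 × 0.38 × 0.22 = 0.050847
Marginal likelihood of the evidence = 0.067317.
P(control-valve sticking | evidence) = 0.01647 / 0.067317 ≈ 0.245.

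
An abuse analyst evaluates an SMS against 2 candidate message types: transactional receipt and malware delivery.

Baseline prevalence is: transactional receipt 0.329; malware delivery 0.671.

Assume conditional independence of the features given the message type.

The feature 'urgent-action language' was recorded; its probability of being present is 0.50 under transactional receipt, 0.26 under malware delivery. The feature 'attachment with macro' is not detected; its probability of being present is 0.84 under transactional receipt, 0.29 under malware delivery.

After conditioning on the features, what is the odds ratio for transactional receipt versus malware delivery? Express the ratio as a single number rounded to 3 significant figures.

Posterior odds equal prior odds times the likelihood ratio; only the two competing hypotheses matter (using 1 − P(present | H) for each absent feature).
  transactional receipt: 0.329 × 0.50 × (1 − 0.84) = 0.02632
  malware delivery: 0.671 × 0.26 × (1 − 0.29) = 0.12387
Posterior odds = 0.02632 / 0.12387 ≈ 0.212.

0.212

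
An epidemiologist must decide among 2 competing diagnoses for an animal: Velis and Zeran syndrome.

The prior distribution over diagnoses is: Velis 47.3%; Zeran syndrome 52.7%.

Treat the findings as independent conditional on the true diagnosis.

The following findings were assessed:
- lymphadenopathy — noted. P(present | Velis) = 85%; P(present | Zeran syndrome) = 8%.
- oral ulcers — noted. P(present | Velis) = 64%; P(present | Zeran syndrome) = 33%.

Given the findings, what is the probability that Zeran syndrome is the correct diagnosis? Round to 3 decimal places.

0.051

For each hypothesis, the unnormalized posterior weight is prior × product of the finding likelihoods:
  Velis: 0.473 × 0.85 × 0.64 = 0.25731
  Zeran syndrome: 0.527 × 0.08 × 0.33 = 0.013913
The unnormalized weights sum to 0.27122.
P(Zeran syndrome | evidence) = 0.013913 / 0.27122 ≈ 0.051.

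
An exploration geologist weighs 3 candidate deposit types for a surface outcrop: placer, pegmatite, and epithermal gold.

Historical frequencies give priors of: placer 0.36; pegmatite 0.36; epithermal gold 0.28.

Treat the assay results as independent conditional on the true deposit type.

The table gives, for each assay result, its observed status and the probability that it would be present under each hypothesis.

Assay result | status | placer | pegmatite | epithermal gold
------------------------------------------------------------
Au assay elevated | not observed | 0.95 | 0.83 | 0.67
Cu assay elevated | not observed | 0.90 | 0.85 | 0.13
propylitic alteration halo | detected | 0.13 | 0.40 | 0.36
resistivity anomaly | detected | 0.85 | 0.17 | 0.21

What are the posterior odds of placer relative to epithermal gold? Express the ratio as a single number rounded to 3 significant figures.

0.0327

The normalizing constant cancels in an odds ratio, so compute prior × likelihood for the two hypotheses only (using 1 − P(present | H) for each absent assay result):
  placer: 0.36 × (1 − 0.95) × (1 − 0.90) × 0.13 × 0.85 = 0.0001989
  epithermal gold: 0.28 × (1 − 0.67) × (1 − 0.13) × 0.36 × 0.21 = 0.0060773
Posterior odds = 0.0001989 / 0.0060773 ≈ 0.0327.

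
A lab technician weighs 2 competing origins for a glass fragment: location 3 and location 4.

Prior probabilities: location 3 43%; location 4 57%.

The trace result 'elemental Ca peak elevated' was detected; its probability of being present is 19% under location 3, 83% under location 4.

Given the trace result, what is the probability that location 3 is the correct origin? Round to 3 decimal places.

0.147

By Bayes' rule, the unnormalized weight for each hypothesis is prior × likelihood:
  location 3: 0.43 × 0.19 = 0.0817
  location 4: 0.57 × 0.83 = 0.4731
Normalizing constant Z = 0.0817 + 0.4731 = 0.5548.
P(location 3 | evidence) = 0.0817 / 0.5548 ≈ 0.147.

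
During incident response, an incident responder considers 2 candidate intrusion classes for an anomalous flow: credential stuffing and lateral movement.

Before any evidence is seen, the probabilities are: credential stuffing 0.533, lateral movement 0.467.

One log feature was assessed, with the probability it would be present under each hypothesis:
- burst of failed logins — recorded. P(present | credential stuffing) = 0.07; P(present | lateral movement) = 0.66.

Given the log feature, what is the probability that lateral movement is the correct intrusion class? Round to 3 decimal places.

0.892

For each hypothesis, the unnormalized posterior weight is prior × likelihood:
  credential stuffing: 0.533 × 0.07 = 0.03731
  lateral movement: 0.467 × 0.66 = 0.30822
Normalizing constant Z = 0.03731 + 0.30822 = 0.34553.
P(lateral movement | evidence) = 0.30822 / 0.34553 ≈ 0.892.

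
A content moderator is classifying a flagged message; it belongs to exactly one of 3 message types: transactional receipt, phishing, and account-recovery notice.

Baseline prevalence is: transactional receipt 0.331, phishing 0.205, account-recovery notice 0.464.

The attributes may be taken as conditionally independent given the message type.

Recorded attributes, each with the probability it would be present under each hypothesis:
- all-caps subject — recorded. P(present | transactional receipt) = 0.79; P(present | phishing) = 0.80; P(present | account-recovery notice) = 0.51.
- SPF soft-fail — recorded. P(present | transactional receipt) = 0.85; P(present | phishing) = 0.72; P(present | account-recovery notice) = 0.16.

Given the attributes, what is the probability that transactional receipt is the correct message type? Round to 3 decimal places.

Multiply each prior by the joint likelihood of the attribute pattern:
  transactional receipt: 0.331 × 0.79 × 0.85 = 0.22227
  phishing: 0.205 × 0.80 × 0.72 = 0.11808
  account-recovery notice: 0.464 × 0.51 × 0.16 = 0.037862
Normalizing constant Z = 0.22227 + 0.11808 + 0.037862 = 0.37821.
P(transactional receipt | evidence) = 0.22227 / 0.37821 ≈ 0.588.

0.588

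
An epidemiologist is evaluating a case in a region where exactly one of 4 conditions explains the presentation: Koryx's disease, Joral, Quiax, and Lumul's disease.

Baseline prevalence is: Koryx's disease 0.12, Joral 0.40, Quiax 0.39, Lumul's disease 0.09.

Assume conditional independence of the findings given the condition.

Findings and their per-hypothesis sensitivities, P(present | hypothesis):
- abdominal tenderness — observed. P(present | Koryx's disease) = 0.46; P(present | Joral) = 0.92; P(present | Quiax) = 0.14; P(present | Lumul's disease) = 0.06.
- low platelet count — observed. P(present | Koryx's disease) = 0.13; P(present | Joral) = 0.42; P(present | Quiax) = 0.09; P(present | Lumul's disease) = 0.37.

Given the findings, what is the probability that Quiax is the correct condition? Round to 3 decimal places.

0.029

For each hypothesis, the unnormalized posterior weight is prior × product of the finding likelihoods:
  Koryx's disease: 0.12 × 0.46 × 0.13 = 0.007176
  Joral: 0.40 × 0.92 × 0.42 = 0.15456
  Quiax: 0.39 × 0.14 × 0.09 = 0.004914
  Lumul's disease: 0.09 × 0.06 × 0.37 = 0.001998
The unnormalized weights sum to 0.16865.
P(Quiax | evidence) = 0.004914 / 0.16865 ≈ 0.029.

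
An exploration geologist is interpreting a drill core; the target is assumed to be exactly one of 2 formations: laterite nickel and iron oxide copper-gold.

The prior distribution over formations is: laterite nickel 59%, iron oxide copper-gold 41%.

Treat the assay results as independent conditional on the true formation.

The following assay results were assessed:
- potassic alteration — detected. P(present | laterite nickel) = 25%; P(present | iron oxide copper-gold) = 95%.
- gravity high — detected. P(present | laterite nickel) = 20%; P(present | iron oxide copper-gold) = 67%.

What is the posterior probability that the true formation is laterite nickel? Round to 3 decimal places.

0.102

By Bayes' rule with conditional independence, the unnormalized weight for each hypothesis is prior × ∏ likelihoods:
  laterite nickel: 0.59 × 0.25 × 0.20 = 0.0295
  iron oxide copper-gold: 0.41 × 0.95 × 0.67 = 0.26097
Normalizing constant Z = 0.0295 + 0.26097 = 0.29046.
P(laterite nickel | evidence) = 0.0295 / 0.29046 ≈ 0.102.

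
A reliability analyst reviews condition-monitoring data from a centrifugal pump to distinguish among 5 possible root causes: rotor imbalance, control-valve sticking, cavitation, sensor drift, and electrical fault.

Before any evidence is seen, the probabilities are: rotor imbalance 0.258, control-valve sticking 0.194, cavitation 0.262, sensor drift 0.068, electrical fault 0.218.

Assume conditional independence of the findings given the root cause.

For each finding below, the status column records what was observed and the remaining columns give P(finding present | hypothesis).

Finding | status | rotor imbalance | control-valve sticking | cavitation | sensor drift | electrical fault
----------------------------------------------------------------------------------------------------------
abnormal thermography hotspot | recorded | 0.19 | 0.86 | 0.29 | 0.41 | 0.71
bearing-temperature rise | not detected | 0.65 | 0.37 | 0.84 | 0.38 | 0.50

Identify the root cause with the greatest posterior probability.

control-valve sticking

For each hypothesis, the unnormalized posterior weight is prior × product of the finding likelihoods (using 1 − P(present | H) for each absent finding):
  rotor imbalance: 0.258 × 0.19 × (1 − 0.65) = 0.017157
  control-valve sticking: 0.194 × 0.86 × (1 − 0.37) = 0.10511
  cavitation: 0.262 × 0.29 × (1 − 0.84) = 0.012157
  sensor drift: 0.068 × 0.41 × (1 − 0.38) = 0.017286
  electrical fault: 0.218 × 0.71 × (1 − 0.50) = 0.07739
Marginal likelihood of the evidence = 0.2291.
P(rotor imbalance | evidence) ≈ 0.017157 / 0.2291 ≈ 0.075
P(control-valve sticking | evidence) ≈ 0.10511 / 0.2291 ≈ 0.459
P(cavitation | evidence) ≈ 0.012157 / 0.2291 ≈ 0.053
P(sensor drift | evidence) ≈ 0.017286 / 0.2291 ≈ 0.075
P(electrical fault | evidence) ≈ 0.07739 / 0.2291 ≈ 0.338
The largest is 0.459, so control-valve sticking is most probable.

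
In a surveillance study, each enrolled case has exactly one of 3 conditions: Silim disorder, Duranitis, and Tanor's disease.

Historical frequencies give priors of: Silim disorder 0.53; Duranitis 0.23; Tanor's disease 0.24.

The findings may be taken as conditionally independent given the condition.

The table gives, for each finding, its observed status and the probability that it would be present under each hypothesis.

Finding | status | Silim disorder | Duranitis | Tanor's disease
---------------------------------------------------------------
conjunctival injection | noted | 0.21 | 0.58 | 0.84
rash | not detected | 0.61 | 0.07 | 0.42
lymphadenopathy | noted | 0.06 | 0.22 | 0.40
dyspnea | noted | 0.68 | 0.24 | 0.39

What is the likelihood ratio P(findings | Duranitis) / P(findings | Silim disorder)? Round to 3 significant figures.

8.52

Take the product of per-finding likelihoods under each hypothesis (using 1 − P(present | H) for each absent finding), then divide.
  Duranitis: 0.58 × (1 − 0.07) × 0.22 × 0.24 = 0.02848
  Silim disorder: 0.21 × (1 − 0.61) × 0.06 × 0.68 = 0.0033415
Bayes factor = 0.02848 / 0.0033415 ≈ 8.52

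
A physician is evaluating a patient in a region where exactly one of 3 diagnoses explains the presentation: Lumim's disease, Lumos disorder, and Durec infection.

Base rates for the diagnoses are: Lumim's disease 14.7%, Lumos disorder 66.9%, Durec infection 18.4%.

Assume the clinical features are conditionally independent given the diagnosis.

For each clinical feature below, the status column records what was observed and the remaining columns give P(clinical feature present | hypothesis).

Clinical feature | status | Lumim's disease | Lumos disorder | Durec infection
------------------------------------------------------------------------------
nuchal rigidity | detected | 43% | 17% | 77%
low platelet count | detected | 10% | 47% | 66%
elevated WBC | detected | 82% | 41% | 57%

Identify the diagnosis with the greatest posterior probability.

By Bayes' rule with conditional independence, the unnormalized weight for each hypothesis is prior × ∏ likelihoods:
  Lumim's disease: 0.147 × 0.43 × 0.10 × 0.82 = 0.0051832
  Lumos disorder: 0.669 × 0.17 × 0.47 × 0.41 = 0.021916
  Durec infection: 0.184 × 0.77 × 0.66 × 0.57 = 0.0533
The unnormalized weights sum to 0.080399.
P(Lumim's disease | evidence) ≈ 0.0051832 / 0.080399 ≈ 0.064
P(Lumos disorder | evidence) ≈ 0.021916 / 0.080399 ≈ 0.273
P(Durec infection | evidence) ≈ 0.0533 / 0.080399 ≈ 0.663
The largest is 0.663, so Durec infection is most probable.

Durec infection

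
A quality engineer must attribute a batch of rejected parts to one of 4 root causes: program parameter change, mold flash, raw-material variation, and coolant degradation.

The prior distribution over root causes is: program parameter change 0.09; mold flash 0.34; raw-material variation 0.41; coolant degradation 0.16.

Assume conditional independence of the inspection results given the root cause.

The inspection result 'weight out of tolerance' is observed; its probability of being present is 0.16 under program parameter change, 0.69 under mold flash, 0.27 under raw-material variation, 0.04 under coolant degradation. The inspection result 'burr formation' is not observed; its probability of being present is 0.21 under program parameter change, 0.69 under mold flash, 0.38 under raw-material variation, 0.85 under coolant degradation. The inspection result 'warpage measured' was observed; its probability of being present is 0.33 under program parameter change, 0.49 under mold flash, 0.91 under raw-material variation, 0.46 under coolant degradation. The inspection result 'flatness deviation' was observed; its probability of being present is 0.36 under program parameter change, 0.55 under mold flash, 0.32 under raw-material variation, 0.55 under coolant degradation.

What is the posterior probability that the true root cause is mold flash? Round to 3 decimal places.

0.476

By Bayes' rule with conditional independence, the unnormalized weight for each hypothesis is prior × ∏ likelihoods (using 1 − P(present | H) for each absent inspection result):
  program parameter change: 0.09 × 0.16 × (1 − 0.21) × 0.33 × 0.36 = 0.0013515
  mold flash: 0.34 × 0.69 × (1 − 0.69) × 0.49 × 0.55 = 0.0196
  raw-material variation: 0.41 × 0.27 × (1 − 0.38) × 0.91 × 0.32 = 0.019986
  coolant degradation: 0.16 × 0.04 × (1 − 0.85) × 0.46 × 0.55 = 0.00024288
Normalizing constant Z = 0.0013515 + 0.0196 + 0.019986 + 0.00024288 = 0.04118.
P(mold flash | evidence) = 0.0196 / 0.04118 ≈ 0.476.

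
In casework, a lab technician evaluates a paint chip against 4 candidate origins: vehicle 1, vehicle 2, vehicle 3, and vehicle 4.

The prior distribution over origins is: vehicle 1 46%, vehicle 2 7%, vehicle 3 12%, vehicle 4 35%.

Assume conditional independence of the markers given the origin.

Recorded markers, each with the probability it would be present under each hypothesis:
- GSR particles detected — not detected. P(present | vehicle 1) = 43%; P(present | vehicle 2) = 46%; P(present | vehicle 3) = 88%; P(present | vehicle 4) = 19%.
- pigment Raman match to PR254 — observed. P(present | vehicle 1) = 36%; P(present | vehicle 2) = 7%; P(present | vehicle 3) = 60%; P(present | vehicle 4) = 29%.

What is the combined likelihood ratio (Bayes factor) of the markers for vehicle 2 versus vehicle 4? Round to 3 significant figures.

Joint likelihood of the marker pattern under each hypothesis (using 1 − P(present | H) for each absent marker):
  vehicle 2: (1 − 0.46) × 0.07 = 0.0378
  vehicle 4: (1 − 0.19) × 0.29 = 0.2349
Bayes factor = 0.0378 / 0.2349 ≈ 0.161

0.161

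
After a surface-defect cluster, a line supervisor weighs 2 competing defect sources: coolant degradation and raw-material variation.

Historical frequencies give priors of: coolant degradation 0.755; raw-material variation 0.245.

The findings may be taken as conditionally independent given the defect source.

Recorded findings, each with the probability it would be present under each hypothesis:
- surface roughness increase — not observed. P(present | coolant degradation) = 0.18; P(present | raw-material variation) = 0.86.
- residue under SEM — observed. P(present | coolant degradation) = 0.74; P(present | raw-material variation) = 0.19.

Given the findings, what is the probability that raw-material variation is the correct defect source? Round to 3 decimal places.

0.014

For each hypothesis, the unnormalized posterior weight is prior × product of the finding likelihoods (using 1 − P(present | H) for each absent finding):
  coolant degradation: 0.755 × (1 − 0.18) × 0.74 = 0.45813
  raw-material variation: 0.245 × (1 − 0.86) × 0.19 = 0.006517
Marginal likelihood of the evidence = 0.46465.
P(raw-material variation | evidence) = 0.006517 / 0.46465 ≈ 0.014.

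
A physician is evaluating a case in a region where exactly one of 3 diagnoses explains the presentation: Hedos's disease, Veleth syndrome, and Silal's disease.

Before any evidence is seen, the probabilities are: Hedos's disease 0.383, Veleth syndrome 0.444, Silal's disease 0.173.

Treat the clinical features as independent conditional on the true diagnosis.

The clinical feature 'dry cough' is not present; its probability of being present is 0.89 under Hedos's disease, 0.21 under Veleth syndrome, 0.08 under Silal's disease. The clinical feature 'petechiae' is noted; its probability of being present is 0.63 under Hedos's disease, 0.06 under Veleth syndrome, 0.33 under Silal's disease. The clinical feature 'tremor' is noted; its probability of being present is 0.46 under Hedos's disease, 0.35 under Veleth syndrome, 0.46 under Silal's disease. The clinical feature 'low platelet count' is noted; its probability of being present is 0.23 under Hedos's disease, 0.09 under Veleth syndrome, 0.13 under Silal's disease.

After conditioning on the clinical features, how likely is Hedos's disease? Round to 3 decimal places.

0.425

For each hypothesis, the unnormalized posterior weight is prior × product of the clinical feature likelihoods (using 1 − P(present | H) for each absent clinical feature):
  Hedos's disease: 0.383 × (1 − 0.89) × 0.63 × 0.46 × 0.23 = 0.0028081
  Veleth syndrome: 0.444 × (1 − 0.21) × 0.06 × 0.35 × 0.09 = 0.00066294
  Silal's disease: 0.173 × (1 − 0.08) × 0.33 × 0.46 × 0.13 = 0.0031409
Marginal likelihood of the evidence = 0.0066119.
P(Hedos's disease | evidence) = 0.0028081 / 0.0066119 ≈ 0.425.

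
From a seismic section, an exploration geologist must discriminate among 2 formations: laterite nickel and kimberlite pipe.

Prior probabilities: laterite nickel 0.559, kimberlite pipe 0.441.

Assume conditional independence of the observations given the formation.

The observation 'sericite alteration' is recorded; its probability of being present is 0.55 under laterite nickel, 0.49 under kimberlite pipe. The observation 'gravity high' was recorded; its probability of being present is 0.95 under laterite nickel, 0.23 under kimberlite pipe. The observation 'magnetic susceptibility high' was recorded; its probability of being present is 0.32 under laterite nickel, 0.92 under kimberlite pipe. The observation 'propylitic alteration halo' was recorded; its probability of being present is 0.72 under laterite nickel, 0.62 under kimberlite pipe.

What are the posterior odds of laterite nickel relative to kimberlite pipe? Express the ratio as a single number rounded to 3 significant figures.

The normalizing constant cancels in an odds ratio, so compute prior × likelihood for the two hypotheses only:
  laterite nickel: 0.559 × 0.55 × 0.95 × 0.32 × 0.72 = 0.067295
  kimberlite pipe: 0.441 × 0.49 × 0.23 × 0.92 × 0.62 = 0.028349
Posterior odds = 0.067295 / 0.028349 ≈ 2.37.

2.37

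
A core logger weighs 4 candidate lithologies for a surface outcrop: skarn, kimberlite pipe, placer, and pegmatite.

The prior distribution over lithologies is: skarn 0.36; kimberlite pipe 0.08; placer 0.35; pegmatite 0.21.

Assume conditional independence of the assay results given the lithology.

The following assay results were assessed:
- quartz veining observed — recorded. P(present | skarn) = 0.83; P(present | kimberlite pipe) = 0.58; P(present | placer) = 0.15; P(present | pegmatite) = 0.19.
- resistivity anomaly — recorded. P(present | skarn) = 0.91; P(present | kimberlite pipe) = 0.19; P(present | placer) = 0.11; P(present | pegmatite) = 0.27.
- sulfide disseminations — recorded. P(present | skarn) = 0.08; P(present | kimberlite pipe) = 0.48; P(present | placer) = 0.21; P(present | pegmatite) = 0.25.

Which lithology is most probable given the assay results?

skarn

Multiply each prior by the joint likelihood of the assay result pattern:
  skarn: 0.36 × 0.83 × 0.91 × 0.08 = 0.021753
  kimberlite pipe: 0.08 × 0.58 × 0.19 × 0.48 = 0.0042317
  placer: 0.35 × 0.15 × 0.11 × 0.21 = 0.0012127
  pegmatite: 0.21 × 0.19 × 0.27 × 0.25 = 0.0026932
Normalizing constant Z = 0.021753 + 0.0042317 + 0.0012127 + 0.0026932 = 0.02989.
P(skarn | evidence) ≈ 0.021753 / 0.02989 ≈ 0.728
P(kimberlite pipe | evidence) ≈ 0.0042317 / 0.02989 ≈ 0.142
P(placer | evidence) ≈ 0.0012127 / 0.02989 ≈ 0.041
P(pegmatite | evidence) ≈ 0.0026932 / 0.02989 ≈ 0.090
The largest is 0.728, so skarn is most probable.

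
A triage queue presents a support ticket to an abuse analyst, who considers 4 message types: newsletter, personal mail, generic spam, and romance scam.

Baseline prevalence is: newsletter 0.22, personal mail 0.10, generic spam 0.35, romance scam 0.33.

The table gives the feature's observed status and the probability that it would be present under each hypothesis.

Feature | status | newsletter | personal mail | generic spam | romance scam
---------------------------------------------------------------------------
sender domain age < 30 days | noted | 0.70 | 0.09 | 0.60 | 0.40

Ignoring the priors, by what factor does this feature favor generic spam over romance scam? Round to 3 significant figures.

The Bayes factor is the ratio of the two likelihoods.
  generic spam: 0.6
  romance scam: 0.4
Bayes factor = 0.6 / 0.4 ≈ 1.50

1.50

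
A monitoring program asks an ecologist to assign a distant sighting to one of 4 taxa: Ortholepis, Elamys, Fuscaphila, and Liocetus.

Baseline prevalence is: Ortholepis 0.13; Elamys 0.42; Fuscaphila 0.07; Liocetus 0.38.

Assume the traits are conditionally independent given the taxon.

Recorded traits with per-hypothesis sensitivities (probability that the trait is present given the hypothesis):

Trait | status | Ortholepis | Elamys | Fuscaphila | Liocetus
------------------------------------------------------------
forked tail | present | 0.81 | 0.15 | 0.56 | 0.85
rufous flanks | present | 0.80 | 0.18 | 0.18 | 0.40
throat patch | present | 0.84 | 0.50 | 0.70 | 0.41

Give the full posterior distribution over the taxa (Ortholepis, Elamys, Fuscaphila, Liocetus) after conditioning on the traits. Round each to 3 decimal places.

Multiply each prior by the joint likelihood of the trait pattern:
  Ortholepis: 0.13 × 0.81 × 0.80 × 0.84 = 0.070762
  Elamys: 0.42 × 0.15 × 0.18 × 0.50 = 0.00567
  Fuscaphila: 0.07 × 0.56 × 0.18 × 0.70 = 0.0049392
  Liocetus: 0.38 × 0.85 × 0.40 × 0.41 = 0.052972
Marginal likelihood of the evidence = 0.13434.
P(Ortholepis | evidence) = 0.070762 / 0.13434 ≈ 0.527
P(Elamys | evidence) = 0.00567 / 0.13434 ≈ 0.042
P(Fuscaphila | evidence) = 0.0049392 / 0.13434 ≈ 0.037
P(Liocetus | evidence) = 0.052972 / 0.13434 ≈ 0.394

0.527, 0.042, 0.037, 0.394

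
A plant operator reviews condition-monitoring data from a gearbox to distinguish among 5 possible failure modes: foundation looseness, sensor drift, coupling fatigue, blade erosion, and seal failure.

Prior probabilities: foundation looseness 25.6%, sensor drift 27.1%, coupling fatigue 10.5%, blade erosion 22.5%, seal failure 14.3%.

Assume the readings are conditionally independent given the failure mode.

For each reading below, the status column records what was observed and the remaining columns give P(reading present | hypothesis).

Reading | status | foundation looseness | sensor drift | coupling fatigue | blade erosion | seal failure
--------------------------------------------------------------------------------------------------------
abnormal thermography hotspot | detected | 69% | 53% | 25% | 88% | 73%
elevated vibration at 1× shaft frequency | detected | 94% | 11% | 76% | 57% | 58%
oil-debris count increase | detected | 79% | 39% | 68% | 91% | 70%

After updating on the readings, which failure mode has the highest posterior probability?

Multiply each prior by the joint likelihood of the reading pattern:
  foundation looseness: 0.256 × 0.69 × 0.94 × 0.79 = 0.13117
  sensor drift: 0.271 × 0.53 × 0.11 × 0.39 = 0.0061617
  coupling fatigue: 0.105 × 0.25 × 0.76 × 0.68 = 0.013566
  blade erosion: 0.225 × 0.88 × 0.57 × 0.91 = 0.1027
  seal failure: 0.143 × 0.73 × 0.58 × 0.70 = 0.042382
The unnormalized weights sum to 0.29599.
P(foundation looseness | evidence) ≈ 0.13117 / 0.29599 ≈ 0.443
P(sensor drift | evidence) ≈ 0.0061617 / 0.29599 ≈ 0.021
P(coupling fatigue | evidence) ≈ 0.013566 / 0.29599 ≈ 0.046
P(blade erosion | evidence) ≈ 0.1027 / 0.29599 ≈ 0.347
P(seal failure | evidence) ≈ 0.042382 / 0.29599 ≈ 0.143
The largest is 0.443, so foundation looseness is most probable.

foundation looseness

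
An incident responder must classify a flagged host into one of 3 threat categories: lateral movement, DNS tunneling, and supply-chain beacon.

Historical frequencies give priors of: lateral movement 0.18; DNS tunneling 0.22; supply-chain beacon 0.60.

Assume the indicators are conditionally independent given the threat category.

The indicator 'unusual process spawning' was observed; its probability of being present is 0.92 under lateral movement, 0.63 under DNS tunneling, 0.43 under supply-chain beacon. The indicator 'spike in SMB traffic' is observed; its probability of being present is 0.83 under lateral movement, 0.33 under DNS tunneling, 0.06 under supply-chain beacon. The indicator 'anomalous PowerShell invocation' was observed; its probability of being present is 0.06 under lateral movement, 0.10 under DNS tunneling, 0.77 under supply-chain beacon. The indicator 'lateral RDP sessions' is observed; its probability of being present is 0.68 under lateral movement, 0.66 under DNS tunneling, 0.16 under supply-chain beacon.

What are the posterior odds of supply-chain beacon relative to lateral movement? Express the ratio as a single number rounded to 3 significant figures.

Unnormalized posterior weight (prior times the indicator likelihoods) for each of the two hypotheses:
  supply-chain beacon: 0.60 × 0.43 × 0.06 × 0.77 × 0.16 = 0.0019071
  lateral movement: 0.18 × 0.92 × 0.83 × 0.06 × 0.68 = 0.0056079
Odds(supply-chain beacon : lateral movement) = 0.0019071 / 0.0056079 ≈ 0.340.

0.340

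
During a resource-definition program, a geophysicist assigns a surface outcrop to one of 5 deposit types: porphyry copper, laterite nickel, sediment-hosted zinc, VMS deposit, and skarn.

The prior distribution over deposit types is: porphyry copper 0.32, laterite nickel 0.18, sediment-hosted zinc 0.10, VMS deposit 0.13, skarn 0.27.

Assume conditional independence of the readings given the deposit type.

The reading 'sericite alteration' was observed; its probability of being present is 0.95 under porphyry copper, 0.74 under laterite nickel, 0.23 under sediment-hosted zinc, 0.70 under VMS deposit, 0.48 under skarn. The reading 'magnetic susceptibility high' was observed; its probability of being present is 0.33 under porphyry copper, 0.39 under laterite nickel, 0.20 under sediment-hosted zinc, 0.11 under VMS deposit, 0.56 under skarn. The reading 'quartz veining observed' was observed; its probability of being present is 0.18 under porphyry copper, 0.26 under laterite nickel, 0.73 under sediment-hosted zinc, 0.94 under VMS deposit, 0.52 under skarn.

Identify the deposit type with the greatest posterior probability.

For each hypothesis, the unnormalized posterior weight is prior × product of the reading likelihoods:
  porphyry copper: 0.32 × 0.95 × 0.33 × 0.18 = 0.018058
  laterite nickel: 0.18 × 0.74 × 0.39 × 0.26 = 0.013506
  sediment-hosted zinc: 0.10 × 0.23 × 0.20 × 0.73 = 0.003358
  VMS deposit: 0.13 × 0.70 × 0.11 × 0.94 = 0.0094094
  skarn: 0.27 × 0.48 × 0.56 × 0.52 = 0.03774
Marginal likelihood of the evidence = 0.082071.
P(porphyry copper | evidence) ≈ 0.018058 / 0.082071 ≈ 0.220
P(laterite nickel | evidence) ≈ 0.013506 / 0.082071 ≈ 0.165
P(sediment-hosted zinc | evidence) ≈ 0.003358 / 0.082071 ≈ 0.041
P(VMS deposit | evidence) ≈ 0.0094094 / 0.082071 ≈ 0.115
P(skarn | evidence) ≈ 0.03774 / 0.082071 ≈ 0.460
The largest is 0.460, so skarn is most probable.

skarn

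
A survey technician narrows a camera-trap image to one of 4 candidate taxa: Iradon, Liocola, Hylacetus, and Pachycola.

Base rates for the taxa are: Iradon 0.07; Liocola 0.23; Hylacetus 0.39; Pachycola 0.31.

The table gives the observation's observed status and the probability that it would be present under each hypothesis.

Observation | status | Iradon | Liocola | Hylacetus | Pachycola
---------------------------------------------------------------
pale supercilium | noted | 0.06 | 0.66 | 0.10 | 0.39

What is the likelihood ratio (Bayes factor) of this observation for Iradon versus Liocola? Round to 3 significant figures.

Likelihood of this observation under each hypothesis:
  Iradon: 0.06
  Liocola: 0.66
Bayes factor = 0.06 / 0.66 ≈ 0.0909

0.0909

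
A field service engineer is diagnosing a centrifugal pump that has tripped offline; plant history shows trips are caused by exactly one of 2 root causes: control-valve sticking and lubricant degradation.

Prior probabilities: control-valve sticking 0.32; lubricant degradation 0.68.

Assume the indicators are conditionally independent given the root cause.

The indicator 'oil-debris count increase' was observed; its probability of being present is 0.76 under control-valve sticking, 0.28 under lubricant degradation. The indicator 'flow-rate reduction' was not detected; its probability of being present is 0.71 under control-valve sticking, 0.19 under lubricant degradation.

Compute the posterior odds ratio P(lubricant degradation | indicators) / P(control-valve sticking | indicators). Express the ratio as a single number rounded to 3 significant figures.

2.19

Posterior odds equal prior odds times the likelihood ratio; only the two competing hypotheses matter (using 1 − P(present | H) for each absent indicator).
  lubricant degradation: 0.68 × 0.28 × (1 − 0.19) = 0.15422
  control-valve sticking: 0.32 × 0.76 × (1 − 0.71) = 0.070528
Odds(lubricant degradation : control-valve sticking) = 0.15422 / 0.070528 ≈ 2.19.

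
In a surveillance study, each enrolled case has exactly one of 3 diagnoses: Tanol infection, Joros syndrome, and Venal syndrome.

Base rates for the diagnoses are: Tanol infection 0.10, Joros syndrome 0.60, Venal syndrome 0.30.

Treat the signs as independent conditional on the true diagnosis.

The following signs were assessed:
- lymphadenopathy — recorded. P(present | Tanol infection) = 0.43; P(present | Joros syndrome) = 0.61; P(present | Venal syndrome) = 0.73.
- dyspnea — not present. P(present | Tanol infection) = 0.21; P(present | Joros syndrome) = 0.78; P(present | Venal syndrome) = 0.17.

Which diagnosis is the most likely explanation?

Multiply each prior by the joint likelihood of the sign pattern (using 1 − P(present | H) for each absent sign):
  Tanol infection: 0.10 × 0.43 × (1 − 0.21) = 0.03397
  Joros syndrome: 0.60 × 0.61 × (1 − 0.78) = 0.08052
  Venal syndrome: 0.30 × 0.73 × (1 − 0.17) = 0.18177
The unnormalized weights sum to 0.29626.
P(Tanol infection | evidence) ≈ 0.03397 / 0.29626 ≈ 0.115
P(Joros syndrome | evidence) ≈ 0.08052 / 0.29626 ≈ 0.272
P(Venal syndrome | evidence) ≈ 0.18177 / 0.29626 ≈ 0.614
The largest is 0.614, so Venal syndrome is most probable.

Venal syndrome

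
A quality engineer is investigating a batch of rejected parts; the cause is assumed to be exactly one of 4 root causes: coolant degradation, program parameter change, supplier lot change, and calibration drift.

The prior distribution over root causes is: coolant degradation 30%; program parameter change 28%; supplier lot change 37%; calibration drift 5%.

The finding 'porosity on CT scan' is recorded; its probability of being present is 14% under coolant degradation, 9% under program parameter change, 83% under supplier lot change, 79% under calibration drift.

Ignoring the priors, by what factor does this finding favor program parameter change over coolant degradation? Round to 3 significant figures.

Likelihood of this finding under each hypothesis:
  program parameter change: 0.09
  coolant degradation: 0.14
Bayes factor = 0.09 / 0.14 ≈ 0.643

0.643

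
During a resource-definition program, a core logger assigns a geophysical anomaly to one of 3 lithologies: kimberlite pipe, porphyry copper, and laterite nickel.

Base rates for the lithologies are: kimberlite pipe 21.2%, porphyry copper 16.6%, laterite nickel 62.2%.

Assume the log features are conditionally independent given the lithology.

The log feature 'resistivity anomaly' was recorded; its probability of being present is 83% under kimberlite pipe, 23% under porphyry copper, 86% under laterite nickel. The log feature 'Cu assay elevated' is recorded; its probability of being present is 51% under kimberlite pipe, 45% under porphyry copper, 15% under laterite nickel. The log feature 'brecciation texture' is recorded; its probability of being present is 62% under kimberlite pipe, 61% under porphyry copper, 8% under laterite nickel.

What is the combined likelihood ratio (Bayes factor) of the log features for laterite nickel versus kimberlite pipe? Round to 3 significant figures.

0.0393

Joint likelihood of the log feature pattern under each hypothesis:
  laterite nickel: 0.86 × 0.15 × 0.08 = 0.01032
  kimberlite pipe: 0.83 × 0.51 × 0.62 = 0.26245
Bayes factor = 0.01032 / 0.26245 ≈ 0.0393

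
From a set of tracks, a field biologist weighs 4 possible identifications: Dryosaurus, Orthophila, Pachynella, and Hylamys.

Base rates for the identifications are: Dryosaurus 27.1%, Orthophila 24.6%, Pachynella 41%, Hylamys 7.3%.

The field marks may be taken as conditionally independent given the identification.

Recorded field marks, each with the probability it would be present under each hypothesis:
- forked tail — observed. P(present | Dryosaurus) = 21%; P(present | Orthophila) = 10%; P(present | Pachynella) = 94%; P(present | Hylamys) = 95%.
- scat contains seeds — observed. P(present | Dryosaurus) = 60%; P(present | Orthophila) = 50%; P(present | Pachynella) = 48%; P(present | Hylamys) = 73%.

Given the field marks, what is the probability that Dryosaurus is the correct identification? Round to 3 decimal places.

For each hypothesis, the unnormalized posterior weight is prior × product of the field mark likelihoods:
  Dryosaurus: 0.271 × 0.21 × 0.60 = 0.034146
  Orthophila: 0.246 × 0.10 × 0.50 = 0.0123
  Pachynella: 0.410 × 0.94 × 0.48 = 0.18499
  Hylamys: 0.073 × 0.95 × 0.73 = 0.050625
Normalizing constant Z = 0.034146 + 0.0123 + 0.18499 + 0.050625 = 0.28206.
P(Dryosaurus | evidence) = 0.034146 / 0.28206 ≈ 0.121.

0.121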